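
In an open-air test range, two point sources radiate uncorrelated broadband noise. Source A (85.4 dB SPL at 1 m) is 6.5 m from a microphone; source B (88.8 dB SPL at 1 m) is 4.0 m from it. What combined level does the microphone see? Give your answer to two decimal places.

At the listener: L_A = 85.4 − 20·log₁₀(6.5) = 69.142 dB; L_B = 88.8 − 20·log₁₀(4.0) = 76.759 dB.
Combined: 10·log₁₀(10^(69.142/10)+10^(76.759/10)) = 77.45 dB SPL.

77.45 dB SPL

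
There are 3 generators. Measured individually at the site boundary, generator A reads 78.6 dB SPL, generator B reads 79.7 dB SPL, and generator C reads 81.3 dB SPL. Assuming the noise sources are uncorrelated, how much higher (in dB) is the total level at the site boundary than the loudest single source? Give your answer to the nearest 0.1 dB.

Incoherent sources sum as intensities:
L_total = 10·log₁₀(10^(78.6/10) + 10^(79.7/10) + 10^(81.3/10)) = 84.78 dB SPL.
Excess over the loudest (81.3 dB): 84.78 − 81.3 = 3.5 dB.

3.5 dB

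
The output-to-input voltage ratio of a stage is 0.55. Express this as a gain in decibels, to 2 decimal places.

-5.19 dB

For a voltage ratio, dB = 20·log₁₀(V₂/V₁).
20·log₁₀(0.55) = -5.19 dB.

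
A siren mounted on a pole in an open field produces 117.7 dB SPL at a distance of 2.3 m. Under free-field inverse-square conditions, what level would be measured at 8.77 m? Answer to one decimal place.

106.1 dB SPL

For a point source in a free field, ΔL = −20·log₁₀(d₂/d₁).
ΔL = −20·log₁₀(8.77/2.3) = -11.63 dB, so L₂ = 117.7 + (-11.63) = 106.1 dB SPL.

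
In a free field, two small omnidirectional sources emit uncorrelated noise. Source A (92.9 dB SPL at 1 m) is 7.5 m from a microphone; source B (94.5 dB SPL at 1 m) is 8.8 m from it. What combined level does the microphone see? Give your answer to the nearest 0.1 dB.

78.5 dB SPL

At the listener: L_A = 92.9 − 20·log₁₀(7.5) = 75.40 dB; L_B = 94.5 − 20·log₁₀(8.8) = 75.61 dB.
Combined: 10·log₁₀(10^(75.40/10)+10^(75.61/10)) = 78.5 dB SPL.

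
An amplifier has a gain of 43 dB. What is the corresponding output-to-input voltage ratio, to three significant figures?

141

Voltage ratio = 10^(dB/20).
10^(43/20) = 10^(2.150) = 141.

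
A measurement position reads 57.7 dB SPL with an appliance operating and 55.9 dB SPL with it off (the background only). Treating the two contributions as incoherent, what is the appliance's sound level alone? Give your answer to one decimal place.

Subtract intensities: L_src = 10·log₁₀(10^(L_total/10) − 10^(L_bg/10)).
L_src = 10·log₁₀(10^(57.7/10) − 10^(55.9/10)) = 10·log₁₀(199800) = 53.0 dB SPL.

53.0 dB SPL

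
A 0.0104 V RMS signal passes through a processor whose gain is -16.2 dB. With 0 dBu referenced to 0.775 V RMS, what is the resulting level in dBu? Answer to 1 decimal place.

Input level: 20·log₁₀(0.0104/0.775) = -37.45 dBu.
Output: -37.45 − 16.2 = -53.6 dBu.

-53.6 dBu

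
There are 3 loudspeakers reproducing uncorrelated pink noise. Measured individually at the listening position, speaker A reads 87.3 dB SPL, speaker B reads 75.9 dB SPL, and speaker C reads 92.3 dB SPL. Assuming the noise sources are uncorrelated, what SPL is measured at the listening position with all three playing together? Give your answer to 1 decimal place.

Incoherent sources sum as intensities:
L_total = 10·log₁₀(10^(87.3/10) + 10^(75.9/10) + 10^(92.3/10)) = 10·log₁₀(2274000000) = 93.6 dB SPL.

93.6 dB SPL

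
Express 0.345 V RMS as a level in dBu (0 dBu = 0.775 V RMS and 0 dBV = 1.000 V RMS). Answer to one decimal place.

dBu = 20·log₁₀(V / 0.775 V).
20·log₁₀(0.345/0.775) = -7.0 dBu.

-7.0 dBu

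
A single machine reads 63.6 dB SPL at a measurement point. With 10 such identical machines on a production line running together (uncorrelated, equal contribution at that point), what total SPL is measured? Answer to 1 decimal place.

10 equal incoherent sources raise the level by 10·log₁₀(10) = 10.00 dB.
L_total = 63.6 + 10.00 = 73.6 dB SPL.

73.6 dB SPL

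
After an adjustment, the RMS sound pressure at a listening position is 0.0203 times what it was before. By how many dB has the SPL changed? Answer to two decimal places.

SPL change from a pressure ratio uses the 20·log₁₀ form:
20·log₁₀(0.0203) = -33.85 dB.

-33.85 dB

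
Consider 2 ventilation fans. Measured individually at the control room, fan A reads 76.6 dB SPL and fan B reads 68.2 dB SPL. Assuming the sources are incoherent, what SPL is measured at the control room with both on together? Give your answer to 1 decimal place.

Incoherent sources sum as intensities:
L_total = 10·log₁₀(10^(76.6/10) + 10^(68.2/10)) = 10·log₁₀(52320000) = 77.2 dB SPL.

77.2 dB SPL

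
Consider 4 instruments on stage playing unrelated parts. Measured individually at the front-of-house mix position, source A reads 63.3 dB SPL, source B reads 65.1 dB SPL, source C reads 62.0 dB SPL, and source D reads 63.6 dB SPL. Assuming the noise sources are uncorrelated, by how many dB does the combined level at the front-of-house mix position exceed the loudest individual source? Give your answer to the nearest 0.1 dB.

4.6 dB

Uncorrelated sources add in intensity (power), not in dB.
L_total = 10·log₁₀(10^(63.3/10) + 10^(65.1/10) + 10^(62.0/10) + 10^(63.6/10)) = 69.66 dB SPL.
Excess over the loudest (65.1 dB): 69.66 − 65.1 = 4.6 dB.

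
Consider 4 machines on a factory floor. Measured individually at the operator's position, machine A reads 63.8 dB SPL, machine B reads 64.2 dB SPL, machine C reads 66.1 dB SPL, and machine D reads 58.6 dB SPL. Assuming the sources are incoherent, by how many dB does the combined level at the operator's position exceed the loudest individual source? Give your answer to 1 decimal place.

Incoherent sources sum as intensities:
L_total = 10·log₁₀(10^(63.8/10) + 10^(64.2/10) + 10^(66.1/10) + 10^(58.6/10)) = 69.92 dB SPL.
Excess over the loudest (66.1 dB): 69.92 − 66.1 = 3.8 dB.

3.8 dB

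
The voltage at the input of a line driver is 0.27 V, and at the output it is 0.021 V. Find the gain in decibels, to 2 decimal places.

Voltage is an amplitude quantity, so gain = 20·log₁₀(V_out/V_in).
20·log₁₀(0.021/0.27) = 20·log₁₀(0.07778) = -22.18 dB.

-22.18 dB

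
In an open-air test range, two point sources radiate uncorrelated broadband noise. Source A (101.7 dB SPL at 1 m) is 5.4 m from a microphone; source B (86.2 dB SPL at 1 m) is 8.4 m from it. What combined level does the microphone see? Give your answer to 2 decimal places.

87.10 dB SPL

At the listener: L_A = 101.7 − 20·log₁₀(5.4) = 87.052 dB; L_B = 86.2 − 20·log₁₀(8.4) = 67.714 dB.
Combined: 10·log₁₀(10^(87.052/10)+10^(67.714/10)) = 87.10 dB SPL.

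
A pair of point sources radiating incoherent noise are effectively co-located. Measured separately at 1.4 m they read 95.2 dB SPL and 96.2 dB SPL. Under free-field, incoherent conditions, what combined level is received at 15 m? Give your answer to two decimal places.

78.14 dB SPL

Combined at 1.4 m: 10·log₁₀(10^(95.2/10)+10^(96.2/10)) = 98.739 dB SPL.
Then apply −20·log₁₀(15/1.4) = -20.599 dB → 78.14 dB SPL.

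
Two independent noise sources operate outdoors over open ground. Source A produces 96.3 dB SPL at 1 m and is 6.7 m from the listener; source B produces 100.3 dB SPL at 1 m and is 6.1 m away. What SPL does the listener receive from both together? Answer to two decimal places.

85.83 dB SPL

At the listener: L_A = 96.3 − 20·log₁₀(6.7) = 79.779 dB; L_B = 100.3 − 20·log₁₀(6.1) = 84.593 dB.
Combined: 10·log₁₀(10^(79.779/10)+10^(84.593/10)) = 85.83 dB SPL.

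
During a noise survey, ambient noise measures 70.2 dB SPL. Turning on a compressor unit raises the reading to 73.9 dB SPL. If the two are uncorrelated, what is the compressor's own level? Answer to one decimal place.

Subtract intensities: L_src = 10·log₁₀(10^(L_total/10) − 10^(L_bg/10)).
L_src = 10·log₁₀(10^(73.9/10) − 10^(70.2/10)) = 10·log₁₀(14080000) = 71.5 dB SPL.

71.5 dB SPL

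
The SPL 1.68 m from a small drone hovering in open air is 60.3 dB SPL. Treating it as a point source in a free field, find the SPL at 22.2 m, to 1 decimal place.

Free-field point source: level drops by 20·log₁₀ of the distance ratio.
ΔL = −20·log₁₀(22.2/1.68) = -22.42 dB, so L₂ = 60.3 + (-22.42) = 37.9 dB SPL.

37.9 dB SPL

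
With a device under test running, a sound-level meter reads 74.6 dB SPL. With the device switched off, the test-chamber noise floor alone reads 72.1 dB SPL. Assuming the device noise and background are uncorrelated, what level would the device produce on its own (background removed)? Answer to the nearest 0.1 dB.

71.0 dB SPL

Background correction is a power subtraction:
L_src = 10·log₁₀(10^(74.6/10) − 10^(72.1/10)) = 10·log₁₀(12620000) = 71.0 dB SPL.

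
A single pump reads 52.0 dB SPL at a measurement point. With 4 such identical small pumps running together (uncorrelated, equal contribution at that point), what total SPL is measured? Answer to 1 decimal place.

58.0 dB SPL

4 equal incoherent sources raise the level by 10·log₁₀(4) = 6.02 dB.
L_total = 52.0 + 6.02 = 58.0 dB SPL.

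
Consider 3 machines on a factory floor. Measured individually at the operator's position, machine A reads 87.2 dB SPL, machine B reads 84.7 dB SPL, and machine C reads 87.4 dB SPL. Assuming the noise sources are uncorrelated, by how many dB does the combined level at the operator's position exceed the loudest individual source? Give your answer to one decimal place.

Uncorrelated sources add in intensity (power), not in dB.
L_total = 10·log₁₀(10^(87.2/10) + 10^(84.7/10) + 10^(87.4/10)) = 91.37 dB SPL.
Excess over the loudest (87.4 dB): 91.37 − 87.4 = 4.0 dB.

4.0 dB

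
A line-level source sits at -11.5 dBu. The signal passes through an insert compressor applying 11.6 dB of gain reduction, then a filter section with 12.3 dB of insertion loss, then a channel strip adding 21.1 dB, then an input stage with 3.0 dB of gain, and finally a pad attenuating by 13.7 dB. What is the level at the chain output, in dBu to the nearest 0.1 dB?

Cascaded gains and losses add directly in dB.
-11.5 − 11.6 − 12.3 + 21.1 + 3.0 − 13.7 = -25.0 dBu.

-25.0 dBu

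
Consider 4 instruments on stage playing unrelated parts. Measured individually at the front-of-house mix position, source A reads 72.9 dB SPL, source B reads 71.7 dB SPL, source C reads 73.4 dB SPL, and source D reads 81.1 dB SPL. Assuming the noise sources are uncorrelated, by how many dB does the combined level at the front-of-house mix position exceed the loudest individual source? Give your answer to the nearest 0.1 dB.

Uncorrelated sources add in intensity (power), not in dB.
L_total = 10·log₁₀(10^(72.9/10) + 10^(71.7/10) + 10^(73.4/10) + 10^(81.1/10)) = 82.67 dB SPL.
Excess over the loudest (81.1 dB): 82.67 − 81.1 = 1.6 dB.

1.6 dB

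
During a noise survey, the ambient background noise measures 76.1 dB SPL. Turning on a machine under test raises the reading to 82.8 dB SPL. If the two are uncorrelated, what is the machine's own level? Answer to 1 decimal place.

Remove the background by subtracting linear intensities:
L_src = 10·log₁₀(10^(82.8/10) − 10^(76.1/10)) = 10·log₁₀(149800000) = 81.8 dB SPL.

81.8 dB SPL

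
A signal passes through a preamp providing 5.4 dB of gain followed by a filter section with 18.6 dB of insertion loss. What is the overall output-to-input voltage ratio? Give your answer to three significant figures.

Net gain = 5.4 + (−18.6) = -13.2 dB.
Voltage ratio = 10^(-13.2/20) = 0.219.

0.219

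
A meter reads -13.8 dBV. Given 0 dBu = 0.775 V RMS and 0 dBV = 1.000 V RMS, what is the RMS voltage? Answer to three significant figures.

0.204 V

V = 1.000 V × 10^(-13.8/20).
= 1.000 × 0.2042 = 0.204 V.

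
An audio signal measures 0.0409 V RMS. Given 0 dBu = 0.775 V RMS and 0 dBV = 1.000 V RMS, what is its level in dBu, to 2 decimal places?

dBu = 20·log₁₀(V / 0.775 V).
20·log₁₀(0.0409/0.775) = -25.55 dBu.

-25.55 dBu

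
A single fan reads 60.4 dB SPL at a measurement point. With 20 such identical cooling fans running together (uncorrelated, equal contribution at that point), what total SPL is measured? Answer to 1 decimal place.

20 equal incoherent sources raise the level by 10·log₁₀(20) = 13.01 dB.
L_total = 60.4 + 13.01 = 73.4 dB SPL.

73.4 dB SPL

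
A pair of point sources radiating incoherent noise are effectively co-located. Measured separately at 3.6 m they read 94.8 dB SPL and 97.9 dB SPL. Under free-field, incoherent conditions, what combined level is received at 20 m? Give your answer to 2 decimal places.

Combined at 3.6 m: 10·log₁₀(10^(94.8/10)+10^(97.9/10)) = 99.631 dB SPL.
Then apply −20·log₁₀(20/3.6) = -14.895 dB → 84.74 dB SPL.

84.74 dB SPL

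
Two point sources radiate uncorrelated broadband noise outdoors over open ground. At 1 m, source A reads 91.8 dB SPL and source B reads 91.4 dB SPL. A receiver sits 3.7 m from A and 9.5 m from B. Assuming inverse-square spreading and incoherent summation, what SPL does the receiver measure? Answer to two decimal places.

At the listener: L_A = 91.8 − 20·log₁₀(3.7) = 80.436 dB; L_B = 91.4 − 20·log₁₀(9.5) = 71.846 dB.
Combined: 10·log₁₀(10^(80.436/10)+10^(71.846/10)) = 81.00 dB SPL.

81.00 dB SPL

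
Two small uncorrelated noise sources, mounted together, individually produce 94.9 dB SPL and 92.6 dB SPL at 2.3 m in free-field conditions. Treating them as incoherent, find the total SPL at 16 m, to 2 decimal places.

80.06 dB SPL

Combined at 2.3 m: 10·log₁₀(10^(94.9/10)+10^(92.6/10)) = 96.911 dB SPL.
Then apply −20·log₁₀(16/2.3) = -16.848 dB → 80.06 dB SPL.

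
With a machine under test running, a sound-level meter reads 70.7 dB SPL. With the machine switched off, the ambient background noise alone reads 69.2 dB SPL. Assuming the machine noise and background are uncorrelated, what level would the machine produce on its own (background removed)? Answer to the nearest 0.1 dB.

Remove the background by subtracting linear intensities:
L_src = 10·log₁₀(10^(70.7/10) − 10^(69.2/10)) = 10·log₁₀(3431000) = 65.4 dB SPL.

65.4 dB SPL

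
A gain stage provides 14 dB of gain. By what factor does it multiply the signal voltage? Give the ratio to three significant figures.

Voltage ratio = 10^(dB/20).
10^(14/20) = 10^(0.7000) = 5.01.

5.01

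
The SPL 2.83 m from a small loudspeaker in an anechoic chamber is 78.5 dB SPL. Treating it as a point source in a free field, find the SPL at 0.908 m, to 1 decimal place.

88.4 dB SPL

Inverse-square spreading gives ΔL = −20·log₁₀(d₂/d₁).
ΔL = −20·log₁₀(0.908/2.83) = 9.87 dB, so L₂ = 78.5 + (9.87) = 88.4 dB SPL.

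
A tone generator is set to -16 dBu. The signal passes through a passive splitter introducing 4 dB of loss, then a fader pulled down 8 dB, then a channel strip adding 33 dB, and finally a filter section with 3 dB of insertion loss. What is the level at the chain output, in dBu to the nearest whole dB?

In dB, series stages simply add:
-16 − 4 − 8 + 33 − 3 = +2 dBu.

+2 dBu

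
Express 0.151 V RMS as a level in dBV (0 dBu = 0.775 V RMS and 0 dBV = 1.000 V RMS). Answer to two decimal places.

dBV = 20·log₁₀(V / 1.000 V).
20·log₁₀(0.151/1.000) = -16.42 dBV.

-16.42 dBV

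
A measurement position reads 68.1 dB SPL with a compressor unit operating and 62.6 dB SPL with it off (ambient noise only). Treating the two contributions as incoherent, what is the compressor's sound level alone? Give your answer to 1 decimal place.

Background correction is a power subtraction:
L_src = 10·log₁₀(10^(68.1/10) − 10^(62.6/10)) = 10·log₁₀(4637000) = 66.7 dB SPL.

66.7 dB SPL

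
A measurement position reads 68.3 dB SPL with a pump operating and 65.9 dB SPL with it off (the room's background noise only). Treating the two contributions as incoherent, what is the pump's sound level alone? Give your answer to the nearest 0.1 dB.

Background correction is a power subtraction:
L_src = 10·log₁₀(10^(68.3/10) − 10^(65.9/10)) = 10·log₁₀(2870000) = 64.6 dB SPL.

64.6 dB SPL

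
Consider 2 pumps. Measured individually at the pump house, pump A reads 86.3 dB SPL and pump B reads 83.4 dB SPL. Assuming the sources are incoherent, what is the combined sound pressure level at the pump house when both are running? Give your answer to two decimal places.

88.10 dB SPL

Add the sources as powers (linear), then convert back to dB:
L_total = 10·log₁₀(10^(86.3/10) + 10^(83.4/10)) = 10·log₁₀(645400000) = 88.10 dB SPL.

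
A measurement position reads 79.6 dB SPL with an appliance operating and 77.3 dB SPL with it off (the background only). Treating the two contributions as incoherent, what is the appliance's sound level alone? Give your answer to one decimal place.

75.7 dB SPL

Remove the background by subtracting linear intensities:
L_src = 10·log₁₀(10^(79.6/10) − 10^(77.3/10)) = 10·log₁₀(37500000) = 75.7 dB SPL.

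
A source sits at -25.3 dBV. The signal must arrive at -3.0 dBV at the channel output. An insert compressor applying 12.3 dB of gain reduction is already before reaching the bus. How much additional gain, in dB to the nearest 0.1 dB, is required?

34.6 dB

The required make-up gain is the shortfall in the dB sum.
G = -3.0 − (-25.3) + 12.3 = 34.6 dB.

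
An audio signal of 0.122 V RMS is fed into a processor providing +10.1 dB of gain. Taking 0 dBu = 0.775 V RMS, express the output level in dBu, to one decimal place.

-6.0 dBu

Input level: 20·log₁₀(0.122/0.775) = -16.06 dBu.
Output: -16.06 + 10.1 = -6.0 dBu.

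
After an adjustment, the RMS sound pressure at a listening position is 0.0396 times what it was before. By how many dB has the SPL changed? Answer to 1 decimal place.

-28.0 dB

Sound pressure is an amplitude quantity: ΔL = 20·log₁₀(p₂/p₁).
20·log₁₀(0.0396) = -28.0 dB.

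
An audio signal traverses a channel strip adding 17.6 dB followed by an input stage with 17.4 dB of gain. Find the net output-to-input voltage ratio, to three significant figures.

56.2

Net gain = 17.6 + 17.4 = 35.0 dB.
Voltage ratio = 10^(35.0/20) = 56.2.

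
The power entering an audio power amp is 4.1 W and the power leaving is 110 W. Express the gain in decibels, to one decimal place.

For a power ratio, dB = 10·log₁₀(P₂/P₁).
10·log₁₀(110/4.1) = 10·log₁₀(26.83) = 14.3 dB.

14.3 dB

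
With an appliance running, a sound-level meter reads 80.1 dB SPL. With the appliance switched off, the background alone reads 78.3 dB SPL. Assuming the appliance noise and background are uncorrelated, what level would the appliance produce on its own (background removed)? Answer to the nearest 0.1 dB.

Subtract intensities: L_src = 10·log₁₀(10^(L_total/10) − 10^(L_bg/10)).
L_src = 10·log₁₀(10^(80.1/10) − 10^(78.3/10)) = 10·log₁₀(34720000) = 75.4 dB SPL.

75.4 dB SPL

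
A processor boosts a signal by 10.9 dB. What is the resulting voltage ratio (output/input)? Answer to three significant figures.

Voltage ratio = 10^(dB/20).
10^(10.9/20) = 10^(0.5450) = 3.51.

3.51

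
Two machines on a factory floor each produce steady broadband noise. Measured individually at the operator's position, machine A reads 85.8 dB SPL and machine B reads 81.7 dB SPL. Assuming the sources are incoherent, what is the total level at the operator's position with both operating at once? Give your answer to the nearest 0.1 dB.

Incoherent sources sum as intensities:
L_total = 10·log₁₀(10^(85.8/10) + 10^(81.7/10)) = 10·log₁₀(528100000) = 87.2 dB SPL.

87.2 dB SPL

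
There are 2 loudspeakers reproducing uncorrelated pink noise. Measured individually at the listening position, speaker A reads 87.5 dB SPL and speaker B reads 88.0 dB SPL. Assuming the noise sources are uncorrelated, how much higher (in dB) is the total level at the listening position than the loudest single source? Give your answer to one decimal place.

2.8 dB

Add the sources as powers (linear), then convert back to dB:
L_total = 10·log₁₀(10^(87.5/10) + 10^(88.0/10)) = 90.77 dB SPL.
Excess over the loudest (88.0 dB): 90.77 − 88.0 = 2.8 dB.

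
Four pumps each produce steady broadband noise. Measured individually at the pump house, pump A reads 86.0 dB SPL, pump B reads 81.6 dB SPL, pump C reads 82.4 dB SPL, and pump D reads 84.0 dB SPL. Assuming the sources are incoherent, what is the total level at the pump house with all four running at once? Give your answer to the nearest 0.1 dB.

89.9 dB SPL

Add the sources as powers (linear), then convert back to dB:
L_total = 10·log₁₀(10^(86.0/10) + 10^(81.6/10) + 10^(82.4/10) + 10^(84.0/10)) = 10·log₁₀(967600000) = 89.9 dB SPL.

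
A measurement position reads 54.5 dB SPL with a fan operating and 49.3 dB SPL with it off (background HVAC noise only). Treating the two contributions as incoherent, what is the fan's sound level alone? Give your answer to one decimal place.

Subtract intensities: L_src = 10·log₁₀(10^(L_total/10) − 10^(L_bg/10)).
L_src = 10·log₁₀(10^(54.5/10) − 10^(49.3/10)) = 10·log₁₀(196700) = 52.9 dB SPL.

52.9 dB SPL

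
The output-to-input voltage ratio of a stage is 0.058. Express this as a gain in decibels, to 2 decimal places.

-24.73 dB

Voltage ratio → dB uses the 20·log₁₀ form:
20·log₁₀(0.058) = -24.73 dB.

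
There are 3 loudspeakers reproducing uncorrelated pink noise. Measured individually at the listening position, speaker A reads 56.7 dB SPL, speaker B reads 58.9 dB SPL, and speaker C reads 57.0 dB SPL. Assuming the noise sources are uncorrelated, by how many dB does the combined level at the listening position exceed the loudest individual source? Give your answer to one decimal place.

3.5 dB

Add the sources as powers (linear), then convert back to dB:
L_total = 10·log₁₀(10^(56.7/10) + 10^(58.9/10) + 10^(57.0/10)) = 62.42 dB SPL.
Excess over the loudest (58.9 dB): 62.42 − 58.9 = 3.5 dB.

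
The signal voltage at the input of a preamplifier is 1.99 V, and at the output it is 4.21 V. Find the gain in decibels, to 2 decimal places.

6.51 dB

Voltage ratio → dB uses the 20·log₁₀ form:
20·log₁₀(4.21/1.99) = 20·log₁₀(2.116) = 6.51 dB.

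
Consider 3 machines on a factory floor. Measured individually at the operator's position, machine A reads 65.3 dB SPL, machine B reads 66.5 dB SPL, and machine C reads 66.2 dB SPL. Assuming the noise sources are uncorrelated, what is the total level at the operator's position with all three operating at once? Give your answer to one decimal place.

70.8 dB SPL

Uncorrelated sources add in intensity (power), not in dB.
L_total = 10·log₁₀(10^(65.3/10) + 10^(66.5/10) + 10^(66.2/10)) = 10·log₁₀(12020000) = 70.8 dB SPL.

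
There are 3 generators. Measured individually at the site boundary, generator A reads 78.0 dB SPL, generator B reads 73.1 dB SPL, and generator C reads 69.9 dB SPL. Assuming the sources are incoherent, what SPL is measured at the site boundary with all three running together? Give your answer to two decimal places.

79.70 dB SPL

Incoherent sources sum as intensities:
L_total = 10·log₁₀(10^(78.0/10) + 10^(73.1/10) + 10^(69.9/10)) = 10·log₁₀(93290000) = 79.70 dB SPL.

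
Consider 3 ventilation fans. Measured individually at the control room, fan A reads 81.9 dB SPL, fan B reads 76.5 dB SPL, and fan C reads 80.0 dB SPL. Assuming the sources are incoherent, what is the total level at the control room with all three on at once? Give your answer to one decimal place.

Incoherent sources sum as intensities:
L_total = 10·log₁₀(10^(81.9/10) + 10^(76.5/10) + 10^(80.0/10)) = 10·log₁₀(299600000) = 84.8 dB SPL.

84.8 dB SPL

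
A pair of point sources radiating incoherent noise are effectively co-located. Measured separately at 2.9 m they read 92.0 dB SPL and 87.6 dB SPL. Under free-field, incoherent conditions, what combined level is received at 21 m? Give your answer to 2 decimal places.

Combined at 2.9 m: 10·log₁₀(10^(92.0/10)+10^(87.6/10)) = 93.345 dB SPL.
Then apply −20·log₁₀(21/2.9) = -17.196 dB → 76.15 dB SPL.

76.15 dB SPL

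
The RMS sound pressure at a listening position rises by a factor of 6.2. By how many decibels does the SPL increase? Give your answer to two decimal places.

15.85 dB

Sound pressure is an amplitude quantity: ΔL = 20·log₁₀(p₂/p₁).
20·log₁₀(6.2) = 15.85 dB.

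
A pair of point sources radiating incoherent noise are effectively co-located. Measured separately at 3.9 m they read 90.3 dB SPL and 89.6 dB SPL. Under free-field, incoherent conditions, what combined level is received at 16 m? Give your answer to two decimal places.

Combined at 3.9 m: 10·log₁₀(10^(90.3/10)+10^(89.6/10)) = 92.974 dB SPL.
Then apply −20·log₁₀(16/3.9) = -12.261 dB → 80.71 dB SPL.

80.71 dB SPL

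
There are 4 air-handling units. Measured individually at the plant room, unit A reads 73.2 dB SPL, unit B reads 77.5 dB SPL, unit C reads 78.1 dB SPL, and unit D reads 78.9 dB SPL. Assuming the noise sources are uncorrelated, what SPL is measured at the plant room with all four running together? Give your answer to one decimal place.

Uncorrelated sources add in intensity (power), not in dB.
L_total = 10·log₁₀(10^(73.2/10) + 10^(77.5/10) + 10^(78.1/10) + 10^(78.9/10)) = 10·log₁₀(219300000) = 83.4 dB SPL.

83.4 dB SPL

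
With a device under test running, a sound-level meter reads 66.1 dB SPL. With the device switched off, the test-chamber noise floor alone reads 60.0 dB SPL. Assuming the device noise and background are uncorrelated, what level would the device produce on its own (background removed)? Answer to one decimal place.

64.9 dB SPL

Remove the background by subtracting linear intensities:
L_src = 10·log₁₀(10^(66.1/10) − 10^(60.0/10)) = 10·log₁₀(3074000) = 64.9 dB SPL.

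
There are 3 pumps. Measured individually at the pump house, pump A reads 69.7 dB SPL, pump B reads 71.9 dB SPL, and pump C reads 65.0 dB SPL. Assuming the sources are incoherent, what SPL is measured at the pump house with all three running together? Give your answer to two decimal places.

74.47 dB SPL

Incoherent sources sum as intensities:
L_total = 10·log₁₀(10^(69.7/10) + 10^(71.9/10) + 10^(65.0/10)) = 10·log₁₀(27980000) = 74.47 dB SPL.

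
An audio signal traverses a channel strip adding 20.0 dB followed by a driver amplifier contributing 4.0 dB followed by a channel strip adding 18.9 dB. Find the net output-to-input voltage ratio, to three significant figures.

140

Net gain = 20.0 + 4.0 + 18.9 = 42.9 dB.
Voltage ratio = 10^(42.9/20) = 140.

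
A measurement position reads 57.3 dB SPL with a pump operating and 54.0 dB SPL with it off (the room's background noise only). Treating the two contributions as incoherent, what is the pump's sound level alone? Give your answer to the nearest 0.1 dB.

54.6 dB SPL

Background correction is a power subtraction:
L_src = 10·log₁₀(10^(57.3/10) − 10^(54.0/10)) = 10·log₁₀(285800) = 54.6 dB SPL.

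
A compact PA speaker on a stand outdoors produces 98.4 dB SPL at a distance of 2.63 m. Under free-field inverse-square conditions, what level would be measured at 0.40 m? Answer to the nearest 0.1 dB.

114.8 dB SPL

For a point source in a free field, ΔL = −20·log₁₀(d₂/d₁).
ΔL = −20·log₁₀(0.40/2.63) = 16.36 dB, so L₂ = 98.4 + (16.36) = 114.8 dB SPL.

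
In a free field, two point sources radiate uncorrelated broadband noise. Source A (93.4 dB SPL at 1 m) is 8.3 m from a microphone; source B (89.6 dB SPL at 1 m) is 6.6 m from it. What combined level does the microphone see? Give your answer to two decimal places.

At the listener: L_A = 93.4 − 20·log₁₀(8.3) = 75.018 dB; L_B = 89.6 − 20·log₁₀(6.6) = 73.209 dB.
Combined: 10·log₁₀(10^(75.018/10)+10^(73.209/10)) = 77.22 dB SPL.

77.22 dB SPL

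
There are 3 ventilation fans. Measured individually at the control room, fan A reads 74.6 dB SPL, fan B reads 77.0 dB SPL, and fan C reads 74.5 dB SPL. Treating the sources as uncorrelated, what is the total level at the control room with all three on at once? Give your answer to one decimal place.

80.3 dB SPL

Uncorrelated sources add in intensity (power), not in dB.
L_total = 10·log₁₀(10^(74.6/10) + 10^(77.0/10) + 10^(74.5/10)) = 10·log₁₀(107100000) = 80.3 dB SPL.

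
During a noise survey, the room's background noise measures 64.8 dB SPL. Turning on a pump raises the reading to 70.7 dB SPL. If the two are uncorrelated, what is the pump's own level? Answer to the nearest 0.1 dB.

Subtract intensities: L_src = 10·log₁₀(10^(L_total/10) − 10^(L_bg/10)).
L_src = 10·log₁₀(10^(70.7/10) − 10^(64.8/10)) = 10·log₁₀(8729000) = 69.4 dB SPL.

69.4 dB SPL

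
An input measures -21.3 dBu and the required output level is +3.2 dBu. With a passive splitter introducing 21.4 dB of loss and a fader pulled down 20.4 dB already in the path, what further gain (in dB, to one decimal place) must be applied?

The required make-up gain is the shortfall in the dB sum.
G = +3.2 − (-21.3) + 21.4 + 20.4 = 66.3 dB.

66.3 dB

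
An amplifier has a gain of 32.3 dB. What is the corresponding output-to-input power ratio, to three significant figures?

Power ratio = 10^(dB/10).
10^(32.3/10) = 10^(3.230) = 1700.

1700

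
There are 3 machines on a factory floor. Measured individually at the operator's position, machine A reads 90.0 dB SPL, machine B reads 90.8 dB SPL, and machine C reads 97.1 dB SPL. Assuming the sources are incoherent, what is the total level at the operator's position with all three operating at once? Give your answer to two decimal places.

98.65 dB SPL

Add the sources as powers (linear), then convert back to dB:
L_total = 10·log₁₀(10^(90.0/10) + 10^(90.8/10) + 10^(97.1/10)) = 10·log₁₀(7331000000) = 98.65 dB SPL.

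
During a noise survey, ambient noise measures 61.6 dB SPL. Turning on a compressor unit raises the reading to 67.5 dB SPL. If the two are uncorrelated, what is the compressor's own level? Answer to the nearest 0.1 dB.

Background correction is a power subtraction:
L_src = 10·log₁₀(10^(67.5/10) − 10^(61.6/10)) = 10·log₁₀(4178000) = 66.2 dB SPL.

66.2 dB SPL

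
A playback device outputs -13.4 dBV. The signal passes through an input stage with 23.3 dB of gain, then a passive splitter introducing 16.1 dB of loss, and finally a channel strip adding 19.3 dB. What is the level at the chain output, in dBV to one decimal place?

+13.1 dBV

Gain stages sum in dB:
-13.4 + 23.3 − 16.1 + 19.3 = +13.1 dBV.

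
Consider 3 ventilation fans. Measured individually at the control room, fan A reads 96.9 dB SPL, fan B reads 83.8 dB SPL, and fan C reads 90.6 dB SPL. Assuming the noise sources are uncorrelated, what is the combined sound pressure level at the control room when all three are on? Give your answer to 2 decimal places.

Incoherent sources sum as intensities:
L_total = 10·log₁₀(10^(96.9/10) + 10^(83.8/10) + 10^(90.6/10)) = 10·log₁₀(6286000000) = 97.98 dB SPL.

97.98 dB SPL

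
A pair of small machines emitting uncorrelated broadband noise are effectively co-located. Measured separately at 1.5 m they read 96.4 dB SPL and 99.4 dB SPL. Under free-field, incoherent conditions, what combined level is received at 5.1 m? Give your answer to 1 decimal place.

90.5 dB SPL

Combined at 1.5 m: 10·log₁₀(10^(96.4/10)+10^(99.4/10)) = 101.16 dB SPL.
Then apply −20·log₁₀(5.1/1.5) = -10.63 dB → 90.5 dB SPL.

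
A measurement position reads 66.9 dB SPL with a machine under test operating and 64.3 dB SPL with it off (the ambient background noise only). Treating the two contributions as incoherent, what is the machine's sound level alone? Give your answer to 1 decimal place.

Remove the background by subtracting linear intensities:
L_src = 10·log₁₀(10^(66.9/10) − 10^(64.3/10)) = 10·log₁₀(2206000) = 63.4 dB SPL.

63.4 dB SPL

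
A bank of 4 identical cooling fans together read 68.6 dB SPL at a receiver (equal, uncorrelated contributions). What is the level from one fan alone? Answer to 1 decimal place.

4 equal incoherent sources add 10·log₁₀(4) = 6.02 dB over one source.
L_one = 68.6 − 6.02 = 62.6 dB SPL.

62.6 dB SPL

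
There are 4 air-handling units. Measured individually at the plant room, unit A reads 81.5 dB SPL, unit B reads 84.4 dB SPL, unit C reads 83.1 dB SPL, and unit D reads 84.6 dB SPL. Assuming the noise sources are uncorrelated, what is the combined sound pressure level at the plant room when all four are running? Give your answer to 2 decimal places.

89.59 dB SPL

Uncorrelated sources add in intensity (power), not in dB.
L_total = 10·log₁₀(10^(81.5/10) + 10^(84.4/10) + 10^(83.1/10) + 10^(84.6/10)) = 10·log₁₀(909300000) = 89.59 dB SPL.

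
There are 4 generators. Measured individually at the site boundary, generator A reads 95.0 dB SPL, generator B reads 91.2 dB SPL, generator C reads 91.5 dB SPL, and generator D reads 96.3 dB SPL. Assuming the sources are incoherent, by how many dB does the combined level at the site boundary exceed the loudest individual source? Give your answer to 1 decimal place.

Uncorrelated sources add in intensity (power), not in dB.
L_total = 10·log₁₀(10^(95.0/10) + 10^(91.2/10) + 10^(91.5/10) + 10^(96.3/10)) = 100.07 dB SPL.
Excess over the loudest (96.3 dB): 100.07 − 96.3 = 3.8 dB.

3.8 dB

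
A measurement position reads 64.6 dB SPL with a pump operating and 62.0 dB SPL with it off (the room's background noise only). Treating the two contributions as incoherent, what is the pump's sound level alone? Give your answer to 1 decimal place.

Remove the background by subtracting linear intensities:
L_src = 10·log₁₀(10^(64.6/10) − 10^(62.0/10)) = 10·log₁₀(1299000) = 61.1 dB SPL.

61.1 dB SPL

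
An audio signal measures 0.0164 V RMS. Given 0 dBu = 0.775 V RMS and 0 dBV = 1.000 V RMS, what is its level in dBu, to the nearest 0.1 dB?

-33.5 dBu

dBu = 20·log₁₀(V / 0.775 V).
20·log₁₀(0.0164/0.775) = -33.5 dBu.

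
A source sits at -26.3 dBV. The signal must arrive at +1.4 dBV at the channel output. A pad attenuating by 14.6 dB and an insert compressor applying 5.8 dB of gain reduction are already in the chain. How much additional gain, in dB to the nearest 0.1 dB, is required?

The required make-up gain is the shortfall in the dB sum.
G = +1.4 − (-26.3) + 14.6 + 5.8 = 48.1 dB.

48.1 dB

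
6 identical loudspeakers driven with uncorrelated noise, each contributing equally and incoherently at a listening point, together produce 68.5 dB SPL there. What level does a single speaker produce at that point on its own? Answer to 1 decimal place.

60.7 dB SPL

6 equal incoherent sources add 10·log₁₀(6) = 7.78 dB over one source.
L_one = 68.5 − 7.78 = 60.7 dB SPL.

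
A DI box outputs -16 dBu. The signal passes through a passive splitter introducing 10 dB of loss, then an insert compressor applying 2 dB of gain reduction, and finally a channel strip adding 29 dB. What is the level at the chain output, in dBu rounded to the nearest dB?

Gain stages sum in dB:
-16 − 10 − 2 + 29 = +1 dBu.

+1 dBu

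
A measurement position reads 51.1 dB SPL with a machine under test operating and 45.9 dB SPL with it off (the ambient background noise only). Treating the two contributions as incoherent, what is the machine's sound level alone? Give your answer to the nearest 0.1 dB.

Remove the background by subtracting linear intensities:
L_src = 10·log₁₀(10^(51.1/10) − 10^(45.9/10)) = 10·log₁₀(89920) = 49.5 dB SPL.

49.5 dB SPL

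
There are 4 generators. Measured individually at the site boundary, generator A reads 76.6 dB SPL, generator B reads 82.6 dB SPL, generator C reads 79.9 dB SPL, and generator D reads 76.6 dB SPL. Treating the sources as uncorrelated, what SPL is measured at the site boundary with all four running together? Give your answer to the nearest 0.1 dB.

85.7 dB SPL

Uncorrelated sources add in intensity (power), not in dB.
L_total = 10·log₁₀(10^(76.6/10) + 10^(82.6/10) + 10^(79.9/10) + 10^(76.6/10)) = 10·log₁₀(371100000) = 85.7 dB SPL.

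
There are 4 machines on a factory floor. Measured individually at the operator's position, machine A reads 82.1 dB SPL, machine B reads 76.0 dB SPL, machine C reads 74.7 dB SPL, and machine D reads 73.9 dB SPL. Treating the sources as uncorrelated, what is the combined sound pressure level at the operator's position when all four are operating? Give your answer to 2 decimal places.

Uncorrelated sources add in intensity (power), not in dB.
L_total = 10·log₁₀(10^(82.1/10) + 10^(76.0/10) + 10^(74.7/10) + 10^(73.9/10)) = 10·log₁₀(256100000) = 84.08 dB SPL.

84.08 dB SPL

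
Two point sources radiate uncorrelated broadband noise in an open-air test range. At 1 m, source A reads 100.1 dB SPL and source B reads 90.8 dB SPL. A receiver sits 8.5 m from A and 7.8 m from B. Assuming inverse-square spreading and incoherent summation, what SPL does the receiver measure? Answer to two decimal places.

At the listener: L_A = 100.1 − 20·log₁₀(8.5) = 81.512 dB; L_B = 90.8 − 20·log₁₀(7.8) = 72.958 dB.
Combined: 10·log₁₀(10^(81.512/10)+10^(72.958/10)) = 82.08 dB SPL.

82.08 dB SPL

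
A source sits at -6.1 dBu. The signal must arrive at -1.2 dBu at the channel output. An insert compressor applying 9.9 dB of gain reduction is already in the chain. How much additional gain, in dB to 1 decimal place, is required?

The required make-up gain is the shortfall in the dB sum.
G = -1.2 − (-6.1) + 9.9 = 14.8 dB.

14.8 dB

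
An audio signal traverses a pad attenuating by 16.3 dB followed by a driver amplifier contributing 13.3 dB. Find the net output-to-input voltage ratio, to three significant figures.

0.708

Net gain = (−16.3) + 13.3 = -3.0 dB.
Voltage ratio = 10^(-3.0/20) = 0.708.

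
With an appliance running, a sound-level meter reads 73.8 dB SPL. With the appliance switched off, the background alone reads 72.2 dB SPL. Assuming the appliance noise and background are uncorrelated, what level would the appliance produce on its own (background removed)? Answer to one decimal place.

68.7 dB SPL

Remove the background by subtracting linear intensities:
L_src = 10·log₁₀(10^(73.8/10) − 10^(72.2/10)) = 10·log₁₀(7392000) = 68.7 dB SPL.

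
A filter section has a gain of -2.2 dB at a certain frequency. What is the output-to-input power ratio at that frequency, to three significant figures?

Power ratio = 10^(dB/10).
10^(-2.2/10) = 10^(-0.2200) = 0.603.

0.603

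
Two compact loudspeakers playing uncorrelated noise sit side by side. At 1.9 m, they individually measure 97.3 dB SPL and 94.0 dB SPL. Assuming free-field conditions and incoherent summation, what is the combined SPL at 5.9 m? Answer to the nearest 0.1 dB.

Combined at 1.9 m: 10·log₁₀(10^(97.3/10)+10^(94.0/10)) = 98.97 dB SPL.
Then apply −20·log₁₀(5.9/1.9) = -9.84 dB → 89.1 dB SPL.

89.1 dB SPL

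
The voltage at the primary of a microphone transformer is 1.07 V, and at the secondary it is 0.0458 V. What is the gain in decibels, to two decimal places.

For a voltage ratio, dB = 20·log₁₀(V₂/V₁).
20·log₁₀(0.0458/1.07) = 20·log₁₀(0.04280) = -27.37 dB.

-27.37 dB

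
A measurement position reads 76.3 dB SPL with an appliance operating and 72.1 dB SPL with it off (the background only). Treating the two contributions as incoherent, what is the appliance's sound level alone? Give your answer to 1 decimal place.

Background correction is a power subtraction:
L_src = 10·log₁₀(10^(76.3/10) − 10^(72.1/10)) = 10·log₁₀(26440000) = 74.2 dB SPL.

74.2 dB SPL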